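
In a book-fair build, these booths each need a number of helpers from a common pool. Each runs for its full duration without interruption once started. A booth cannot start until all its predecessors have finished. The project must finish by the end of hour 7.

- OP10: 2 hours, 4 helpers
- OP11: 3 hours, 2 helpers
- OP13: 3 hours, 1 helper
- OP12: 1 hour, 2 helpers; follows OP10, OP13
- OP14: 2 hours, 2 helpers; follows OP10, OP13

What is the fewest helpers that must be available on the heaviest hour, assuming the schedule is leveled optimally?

Early-start (OP10@1, OP11@1, OP13@1, OP12@4, OP14@4) gives peak 7: h1:7  h2:7  h3:3  h4:4  h5:2  h6:0  h7:0.
Shift OP11→3, OP13→3, OP12→6, OP14→6.
Schedule OP10@1, OP11@3, OP13@3, OP12@6, OP14@6: h1:4  h2:4  h3:3  h4:3  h5:3  h6:4  h7:2 — peak 4.
Total helper-hours = 23 over 7 hours ⇒ peak ≥ ⌈23/7⌉ = 4, so 4 is optimal.

4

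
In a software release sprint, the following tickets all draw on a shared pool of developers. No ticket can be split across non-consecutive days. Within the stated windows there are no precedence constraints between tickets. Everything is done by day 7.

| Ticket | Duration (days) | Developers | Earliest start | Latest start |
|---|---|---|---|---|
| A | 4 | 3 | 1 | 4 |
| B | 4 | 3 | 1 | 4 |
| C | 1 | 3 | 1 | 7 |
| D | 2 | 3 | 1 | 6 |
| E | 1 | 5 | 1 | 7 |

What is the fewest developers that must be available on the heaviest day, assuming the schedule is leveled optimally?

Early-start (A@1, B@1, C@1, D@1, E@1) gives peak 17: d1:17  d2:9  d3:6  d4:6  d5:0  d6:0  d7:0.
Shift C→5, D→5, E→7.
Schedule A@1, B@1, C@5, D@5, E@7: d1:6  d2:6  d3:6  d4:6  d5:6  d6:3  d7:5 — peak 6.
Total developer-days = 38 over 7 days ⇒ peak ≥ ⌈38/7⌉ = 6, so 6 is optimal.

6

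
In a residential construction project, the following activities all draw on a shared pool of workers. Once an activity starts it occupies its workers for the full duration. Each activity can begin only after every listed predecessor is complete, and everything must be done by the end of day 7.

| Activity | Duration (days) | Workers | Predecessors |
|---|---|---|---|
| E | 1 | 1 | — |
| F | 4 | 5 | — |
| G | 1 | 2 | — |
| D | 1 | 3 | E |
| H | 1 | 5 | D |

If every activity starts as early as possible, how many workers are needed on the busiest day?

Early-start schedule: E@1, F@1, G@1, D@2, H@3.
Load per day: day 1: 8, day 2: 8, day 3: 10, day 4: 5, day 5: 0, day 6: 0, day 7: 0.
Peak is 10.

10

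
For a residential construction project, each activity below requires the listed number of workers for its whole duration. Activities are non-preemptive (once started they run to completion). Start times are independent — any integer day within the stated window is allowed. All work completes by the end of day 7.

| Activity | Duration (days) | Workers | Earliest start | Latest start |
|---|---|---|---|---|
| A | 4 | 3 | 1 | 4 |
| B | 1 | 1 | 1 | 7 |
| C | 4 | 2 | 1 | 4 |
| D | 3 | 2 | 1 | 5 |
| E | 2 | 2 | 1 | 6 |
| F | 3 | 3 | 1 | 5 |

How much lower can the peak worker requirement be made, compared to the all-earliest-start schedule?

7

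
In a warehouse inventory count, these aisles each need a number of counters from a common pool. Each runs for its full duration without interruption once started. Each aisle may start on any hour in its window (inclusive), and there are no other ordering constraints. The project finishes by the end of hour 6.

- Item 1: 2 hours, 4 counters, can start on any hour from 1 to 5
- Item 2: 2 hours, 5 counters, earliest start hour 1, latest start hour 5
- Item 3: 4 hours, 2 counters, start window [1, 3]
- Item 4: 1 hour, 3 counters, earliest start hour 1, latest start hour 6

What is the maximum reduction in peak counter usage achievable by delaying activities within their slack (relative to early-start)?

Early-start peak: h1:14  h2:11  h3:2  h4:2  h5:0  h6:0 ⇒ 14.
Leveled (Item 1@1, Item 2@5, Item 3@1, Item 4@3): h1:6  h2:6  h3:5  h4:2  h5:5  h6:5 ⇒ 6.
Reduction 14 − 6 = 8.

8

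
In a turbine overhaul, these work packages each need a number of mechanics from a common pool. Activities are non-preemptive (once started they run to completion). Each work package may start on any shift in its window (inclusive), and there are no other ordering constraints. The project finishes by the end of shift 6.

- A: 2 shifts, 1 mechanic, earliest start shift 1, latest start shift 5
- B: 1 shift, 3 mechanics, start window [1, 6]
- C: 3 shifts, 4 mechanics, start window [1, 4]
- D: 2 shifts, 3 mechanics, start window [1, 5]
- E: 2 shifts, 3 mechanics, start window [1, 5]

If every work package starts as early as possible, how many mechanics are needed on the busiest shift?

14

Early-start schedule: A@1, B@1, C@1, D@1, E@1.
Load per shift: shift 1: 14, shift 2: 11, shift 3: 4, shift 4: 0, shift 5: 0, shift 6: 0.
Peak is 14.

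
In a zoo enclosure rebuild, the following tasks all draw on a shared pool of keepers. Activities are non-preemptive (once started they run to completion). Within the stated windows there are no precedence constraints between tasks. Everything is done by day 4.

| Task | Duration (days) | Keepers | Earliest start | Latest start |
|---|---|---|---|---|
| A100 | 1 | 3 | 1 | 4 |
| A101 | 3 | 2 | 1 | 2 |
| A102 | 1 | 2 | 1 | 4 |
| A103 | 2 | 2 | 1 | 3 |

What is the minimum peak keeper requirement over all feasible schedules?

Early-start (A100@1, A101@1, A102@1, A103@1) gives peak 9: d1:9  d2:4  d3:2  d4:0.
Shift A101→2, A102→2, A103→3.
Schedule A100@1, A101@2, A102@2, A103@3: d1:3  d2:4  d3:4  d4:4 — peak 4.
Total keeper-days = 15 over 4 days ⇒ peak ≥ ⌈15/4⌉ = 4, so 4 is optimal.

4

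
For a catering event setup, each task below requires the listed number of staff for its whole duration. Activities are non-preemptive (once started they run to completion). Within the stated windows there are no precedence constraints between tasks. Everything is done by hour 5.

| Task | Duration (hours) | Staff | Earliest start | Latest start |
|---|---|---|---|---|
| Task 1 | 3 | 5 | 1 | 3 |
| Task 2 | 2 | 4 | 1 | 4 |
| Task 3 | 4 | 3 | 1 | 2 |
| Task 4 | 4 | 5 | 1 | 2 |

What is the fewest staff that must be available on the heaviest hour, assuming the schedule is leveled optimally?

Early-start (Task 1@1, Task 2@1, Task 3@1, Task 4@1) gives peak 17: h1:17  h2:17  h3:13  h4:8  h5:0.
Shift Task 2→4.
Schedule Task 1@1, Task 2@4, Task 3@1, Task 4@1: h1:13  h2:13  h3:13  h4:12  h5:4 — peak 13.

13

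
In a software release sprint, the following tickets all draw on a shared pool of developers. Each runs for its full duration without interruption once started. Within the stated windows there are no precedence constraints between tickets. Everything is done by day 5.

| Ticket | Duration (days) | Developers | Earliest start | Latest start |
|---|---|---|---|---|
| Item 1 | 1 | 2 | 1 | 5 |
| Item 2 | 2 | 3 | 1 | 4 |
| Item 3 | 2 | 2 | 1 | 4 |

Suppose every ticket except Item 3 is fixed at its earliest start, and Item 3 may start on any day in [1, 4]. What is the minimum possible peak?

Item 3@1: d1:7  d2:5  d3:0  d4:0  d5:0 → peak 7
Item 3@2: d1:5  d2:5  d3:2  d4:0  d5:0 → peak 5
Item 3@3: d1:5  d2:3  d3:2  d4:2  d5:0 → peak 5
Item 3@4: d1:5  d2:3  d3:0  d4:2  d5:2 → peak 5
Best is Item 3@2, peak 5.

5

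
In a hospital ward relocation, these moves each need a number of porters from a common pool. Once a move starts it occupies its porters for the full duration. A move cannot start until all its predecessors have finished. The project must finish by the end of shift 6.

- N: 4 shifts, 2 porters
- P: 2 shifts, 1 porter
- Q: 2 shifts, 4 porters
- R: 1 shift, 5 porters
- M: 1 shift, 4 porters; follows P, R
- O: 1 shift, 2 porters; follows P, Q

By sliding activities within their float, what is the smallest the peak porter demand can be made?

Early-start (N@1, P@1, Q@1, R@1, M@3, O@3) gives peak 12: s1:12  s2:7  s3:8  s4:2  s5:0  s6:0.
Shift Q→3, R→5, M→6, O→6.
Schedule N@1, P@1, Q@3, R@5, M@6, O@6: s1:3  s2:3  s3:6  s4:6  s5:5  s6:6 — peak 6.

6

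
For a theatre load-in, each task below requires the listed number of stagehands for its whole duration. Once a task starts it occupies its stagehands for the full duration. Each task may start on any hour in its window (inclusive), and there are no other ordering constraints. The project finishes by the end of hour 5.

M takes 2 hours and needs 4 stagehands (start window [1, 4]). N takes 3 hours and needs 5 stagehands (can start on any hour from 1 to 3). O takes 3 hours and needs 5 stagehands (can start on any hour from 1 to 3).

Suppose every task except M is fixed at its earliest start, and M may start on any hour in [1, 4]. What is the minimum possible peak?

10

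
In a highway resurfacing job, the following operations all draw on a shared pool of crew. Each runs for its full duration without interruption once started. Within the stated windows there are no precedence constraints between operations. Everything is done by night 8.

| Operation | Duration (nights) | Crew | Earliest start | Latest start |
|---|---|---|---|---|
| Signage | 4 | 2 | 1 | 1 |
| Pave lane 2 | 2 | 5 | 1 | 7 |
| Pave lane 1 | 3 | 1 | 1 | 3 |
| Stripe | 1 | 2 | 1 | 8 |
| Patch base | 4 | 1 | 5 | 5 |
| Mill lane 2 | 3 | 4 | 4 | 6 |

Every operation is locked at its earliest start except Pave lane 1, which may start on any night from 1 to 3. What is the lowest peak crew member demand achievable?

Pave lane 1@1: n1:10  n2:8  n3:3  n4:6  n5:5  n6:5  n7:1  n8:1 → peak 10
Pave lane 1@2: n1:9  n2:8  n3:3  n4:7  n5:5  n6:5  n7:1  n8:1 → peak 9
Pave lane 1@3: n1:9  n2:7  n3:3  n4:7  n5:6  n6:5  n7:1  n8:1 → peak 9
Best is Pave lane 1@2, peak 9.

9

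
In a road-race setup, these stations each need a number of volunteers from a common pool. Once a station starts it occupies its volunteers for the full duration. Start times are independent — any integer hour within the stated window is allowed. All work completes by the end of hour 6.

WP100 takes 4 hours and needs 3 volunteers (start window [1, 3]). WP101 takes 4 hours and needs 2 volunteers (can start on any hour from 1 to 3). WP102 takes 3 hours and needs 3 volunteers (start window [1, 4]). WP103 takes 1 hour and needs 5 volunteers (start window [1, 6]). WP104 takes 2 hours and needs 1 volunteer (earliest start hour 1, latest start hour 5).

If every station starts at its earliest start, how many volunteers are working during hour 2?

9

At early start, hour 2 has: WP100, WP101, WP102, WP104.
Demand: 3 + 2 + 3 + 1 = 9.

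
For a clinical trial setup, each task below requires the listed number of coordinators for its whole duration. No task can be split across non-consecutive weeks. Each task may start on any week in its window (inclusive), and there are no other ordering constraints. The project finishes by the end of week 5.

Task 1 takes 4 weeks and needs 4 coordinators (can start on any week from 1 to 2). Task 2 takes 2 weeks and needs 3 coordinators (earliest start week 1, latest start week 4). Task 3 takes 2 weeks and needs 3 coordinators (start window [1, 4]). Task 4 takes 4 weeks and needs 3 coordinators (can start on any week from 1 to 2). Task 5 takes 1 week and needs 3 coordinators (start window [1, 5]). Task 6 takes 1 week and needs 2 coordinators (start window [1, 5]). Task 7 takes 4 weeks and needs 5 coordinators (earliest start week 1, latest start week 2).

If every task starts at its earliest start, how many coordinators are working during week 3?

12

At early start, week 3 has: Task 1, Task 4, Task 7.
Demand: 4 + 3 + 5 = 12.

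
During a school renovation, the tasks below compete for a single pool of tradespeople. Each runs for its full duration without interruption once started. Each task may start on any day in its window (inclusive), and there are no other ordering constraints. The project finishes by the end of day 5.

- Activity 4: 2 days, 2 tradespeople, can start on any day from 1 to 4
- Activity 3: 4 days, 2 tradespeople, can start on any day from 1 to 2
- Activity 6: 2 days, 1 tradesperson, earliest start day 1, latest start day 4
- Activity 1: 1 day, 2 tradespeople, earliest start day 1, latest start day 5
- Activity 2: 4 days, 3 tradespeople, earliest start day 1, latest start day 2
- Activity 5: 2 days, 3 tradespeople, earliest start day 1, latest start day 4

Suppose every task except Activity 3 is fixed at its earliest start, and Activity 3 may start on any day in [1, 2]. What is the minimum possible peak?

Activity 3@1: d1:13  d2:11  d3:5  d4:5  d5:0 → peak 13
Activity 3@2: d1:11  d2:11  d3:5  d4:5  d5:2 → peak 11
Best is Activity 3@2, peak 11.

11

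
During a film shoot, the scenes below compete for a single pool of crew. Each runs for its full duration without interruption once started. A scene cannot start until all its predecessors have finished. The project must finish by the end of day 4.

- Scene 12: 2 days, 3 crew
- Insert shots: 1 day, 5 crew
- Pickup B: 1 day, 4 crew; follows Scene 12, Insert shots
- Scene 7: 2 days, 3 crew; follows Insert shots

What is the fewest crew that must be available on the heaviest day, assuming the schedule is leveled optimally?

6

Early-start (Scene 12@1, Insert shots@1, Pickup B@3, Scene 7@2) gives peak 8: d1:8  d2:6  d3:7  d4:0.
Shift Scene 12→2, Pickup B→4.
Schedule Scene 12@2, Insert shots@1, Pickup B@4, Scene 7@2: d1:5  d2:6  d3:6  d4:4 — peak 6.
Total crew member-days = 21 over 4 days ⇒ peak ≥ ⌈21/4⌉ = 6, so 6 is optimal.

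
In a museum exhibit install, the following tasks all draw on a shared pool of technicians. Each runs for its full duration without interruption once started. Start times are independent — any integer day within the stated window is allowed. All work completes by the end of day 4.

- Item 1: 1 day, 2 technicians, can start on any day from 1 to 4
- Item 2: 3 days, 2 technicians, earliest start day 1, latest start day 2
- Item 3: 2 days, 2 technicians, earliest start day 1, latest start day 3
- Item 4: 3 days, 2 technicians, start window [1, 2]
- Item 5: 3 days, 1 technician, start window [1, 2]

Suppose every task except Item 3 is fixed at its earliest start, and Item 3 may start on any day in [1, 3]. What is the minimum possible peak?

7

Item 3@1: d1:9  d2:7  d3:5  d4:0 → peak 9
Item 3@2: d1:7  d2:7  d3:7  d4:0 → peak 7
Item 3@3: d1:7  d2:5  d3:7  d4:2 → peak 7
Best is Item 3@2, peak 7.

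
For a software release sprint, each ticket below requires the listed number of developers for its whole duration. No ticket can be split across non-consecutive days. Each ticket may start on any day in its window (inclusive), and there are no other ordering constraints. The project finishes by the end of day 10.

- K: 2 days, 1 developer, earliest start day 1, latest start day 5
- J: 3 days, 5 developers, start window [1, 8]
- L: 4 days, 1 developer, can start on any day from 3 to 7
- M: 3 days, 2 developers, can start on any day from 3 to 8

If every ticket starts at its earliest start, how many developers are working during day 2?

At early start, day 2 has: K, J.
Demand: 1 + 5 = 6.

6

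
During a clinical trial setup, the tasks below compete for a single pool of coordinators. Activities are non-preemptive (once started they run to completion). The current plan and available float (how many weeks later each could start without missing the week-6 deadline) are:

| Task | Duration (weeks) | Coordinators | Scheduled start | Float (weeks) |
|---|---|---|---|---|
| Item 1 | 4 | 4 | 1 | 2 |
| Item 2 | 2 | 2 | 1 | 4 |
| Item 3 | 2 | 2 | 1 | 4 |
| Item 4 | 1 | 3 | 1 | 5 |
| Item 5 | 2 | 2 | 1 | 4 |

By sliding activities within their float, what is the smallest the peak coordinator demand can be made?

Early-start (Item 1@1, Item 2@1, Item 3@1, Item 4@1, Item 5@1) gives peak 13: w1:13  w2:10  w3:4  w4:4  w5:0  w6:0.
Shift Item 3→3, Item 4→5, Item 5→5.
Schedule Item 1@1, Item 2@1, Item 3@3, Item 4@5, Item 5@5: w1:6  w2:6  w3:6  w4:6  w5:5  w6:2 — peak 6.
Total coordinator-weeks = 31 over 6 weeks ⇒ peak ≥ ⌈31/6⌉ = 6, so 6 is optimal.

6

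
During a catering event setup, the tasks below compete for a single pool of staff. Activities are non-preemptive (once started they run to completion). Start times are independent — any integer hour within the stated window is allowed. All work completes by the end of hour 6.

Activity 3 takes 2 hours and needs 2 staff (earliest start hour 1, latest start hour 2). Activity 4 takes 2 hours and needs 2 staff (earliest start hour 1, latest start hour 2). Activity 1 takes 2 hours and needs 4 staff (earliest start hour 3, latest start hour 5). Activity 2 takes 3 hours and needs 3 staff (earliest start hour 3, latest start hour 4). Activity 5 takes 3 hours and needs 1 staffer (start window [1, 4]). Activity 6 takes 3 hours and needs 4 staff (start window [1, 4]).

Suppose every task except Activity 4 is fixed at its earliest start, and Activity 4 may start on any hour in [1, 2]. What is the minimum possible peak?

Activity 4@1: h1:9  h2:9  h3:12  h4:7  h5:3  h6:0 → peak 12
Activity 4@2: h1:7  h2:9  h3:14  h4:7  h5:3  h6:0 → peak 14
Best is Activity 4@1, peak 12.

12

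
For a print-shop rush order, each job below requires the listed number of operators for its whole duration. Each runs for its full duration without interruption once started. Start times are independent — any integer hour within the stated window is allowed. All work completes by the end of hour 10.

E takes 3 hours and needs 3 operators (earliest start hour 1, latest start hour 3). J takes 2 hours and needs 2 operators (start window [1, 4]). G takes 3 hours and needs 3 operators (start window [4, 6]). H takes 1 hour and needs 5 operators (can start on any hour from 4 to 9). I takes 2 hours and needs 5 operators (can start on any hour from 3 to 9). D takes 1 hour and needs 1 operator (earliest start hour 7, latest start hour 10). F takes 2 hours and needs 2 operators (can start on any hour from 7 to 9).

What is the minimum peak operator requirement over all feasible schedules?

Early-start (E@1, J@1, G@4, H@4, I@3, D@7, F@7) gives peak 13: h1:5  h2:5  h3:8  h4:13  h5:3  h6:3  h7:3  h8:2  h9:0  h10:0.
Shift G→5, I→9, D→8.
Schedule E@1, J@1, G@5, H@4, I@9, D@8, F@7: h1:5  h2:5  h3:3  h4:5  h5:3  h6:3  h7:5  h8:3  h9:5  h10:5 — peak 5.
Total operator-hours = 42 over 10 hours ⇒ peak ≥ ⌈42/10⌉ = 5, so 5 is optimal.

5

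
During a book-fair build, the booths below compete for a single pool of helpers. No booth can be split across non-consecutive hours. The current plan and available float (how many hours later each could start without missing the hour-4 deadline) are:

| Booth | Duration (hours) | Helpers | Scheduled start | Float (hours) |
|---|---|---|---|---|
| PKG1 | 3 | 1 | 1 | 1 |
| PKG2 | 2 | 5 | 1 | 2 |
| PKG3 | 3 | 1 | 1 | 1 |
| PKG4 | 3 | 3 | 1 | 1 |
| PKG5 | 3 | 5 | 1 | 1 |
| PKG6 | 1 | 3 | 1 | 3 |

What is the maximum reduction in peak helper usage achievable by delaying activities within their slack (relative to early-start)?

Early-start peak: h1:18  h2:15  h3:10  h4:0 ⇒ 18.
Leveled (PKG1@1, PKG2@1, PKG3@1, PKG4@1, PKG5@1, PKG6@3): h1:15  h2:15  h3:13  h4:0 ⇒ 15.
Reduction 18 − 15 = 3.

3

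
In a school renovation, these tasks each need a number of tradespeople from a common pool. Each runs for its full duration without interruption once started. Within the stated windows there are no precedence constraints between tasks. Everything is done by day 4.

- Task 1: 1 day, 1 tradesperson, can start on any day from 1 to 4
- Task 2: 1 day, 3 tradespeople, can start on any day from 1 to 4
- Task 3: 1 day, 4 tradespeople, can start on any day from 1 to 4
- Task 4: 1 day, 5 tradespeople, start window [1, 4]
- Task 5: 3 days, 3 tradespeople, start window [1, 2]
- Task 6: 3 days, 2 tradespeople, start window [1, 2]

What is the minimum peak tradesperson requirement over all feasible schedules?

8

Early-start (Task 1@1, Task 2@1, Task 3@1, Task 4@1, Task 5@1, Task 6@1) gives peak 18: d1:18  d2:5  d3:5  d4:0.
Shift Task 2→2, Task 4→4, Task 6→2.
Schedule Task 1@1, Task 2@2, Task 3@1, Task 4@4, Task 5@1, Task 6@2: d1:8  d2:8  d3:5  d4:7 — peak 8.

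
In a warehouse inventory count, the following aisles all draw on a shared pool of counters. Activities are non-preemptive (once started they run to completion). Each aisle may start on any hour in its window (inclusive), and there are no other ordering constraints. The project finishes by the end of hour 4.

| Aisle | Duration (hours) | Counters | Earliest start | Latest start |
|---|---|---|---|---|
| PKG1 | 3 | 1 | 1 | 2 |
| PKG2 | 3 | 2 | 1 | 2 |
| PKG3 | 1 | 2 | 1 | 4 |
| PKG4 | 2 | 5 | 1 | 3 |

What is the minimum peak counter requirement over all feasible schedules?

8

Early-start (PKG1@1, PKG2@1, PKG3@1, PKG4@1) gives peak 10: h1:10  h2:8  h3:3  h4:0.
Shift PKG4→2.
Schedule PKG1@1, PKG2@1, PKG3@1, PKG4@2: h1:5  h2:8  h3:8  h4:0 — peak 8.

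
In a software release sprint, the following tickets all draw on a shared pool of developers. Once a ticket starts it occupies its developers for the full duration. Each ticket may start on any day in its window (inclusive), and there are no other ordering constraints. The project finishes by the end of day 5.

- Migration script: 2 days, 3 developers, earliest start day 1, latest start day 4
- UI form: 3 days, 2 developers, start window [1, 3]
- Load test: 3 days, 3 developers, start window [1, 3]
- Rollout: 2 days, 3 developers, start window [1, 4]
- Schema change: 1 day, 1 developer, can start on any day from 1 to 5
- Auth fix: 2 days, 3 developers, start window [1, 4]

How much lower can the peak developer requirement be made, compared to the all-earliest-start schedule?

7

Early-start peak: d1:15  d2:14  d3:5  d4:0  d5:0 ⇒ 15.
Leveled (Migration script@1, UI form@1, Load test@1, Rollout@3, Schema change@4, Auth fix@4): d1:8  d2:8  d3:8  d4:7  d5:3 ⇒ 8.
Reduction 15 − 8 = 7.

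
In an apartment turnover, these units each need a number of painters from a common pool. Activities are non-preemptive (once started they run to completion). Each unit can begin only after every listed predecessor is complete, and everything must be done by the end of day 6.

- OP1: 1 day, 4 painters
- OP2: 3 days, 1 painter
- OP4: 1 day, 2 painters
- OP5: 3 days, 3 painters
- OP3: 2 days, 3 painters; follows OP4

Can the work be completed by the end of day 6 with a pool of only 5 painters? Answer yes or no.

Schedule OP1@1, OP2@1, OP4@4, OP5@2, OP3@5: d1:5  d2:4  d3:4  d4:5  d5:3  d6:3 — peak 5 ≤ 5.

yes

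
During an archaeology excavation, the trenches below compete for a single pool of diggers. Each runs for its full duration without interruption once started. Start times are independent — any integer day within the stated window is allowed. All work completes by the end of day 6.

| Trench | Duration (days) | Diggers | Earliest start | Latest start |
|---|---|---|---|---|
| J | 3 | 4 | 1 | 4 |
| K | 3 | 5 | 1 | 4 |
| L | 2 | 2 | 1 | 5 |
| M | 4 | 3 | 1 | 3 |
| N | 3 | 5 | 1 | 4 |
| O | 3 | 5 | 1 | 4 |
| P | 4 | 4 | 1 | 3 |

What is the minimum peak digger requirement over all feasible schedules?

17

Early-start (J@1, K@1, L@1, M@1, N@1, O@1, P@1) gives peak 28: d1:28  d2:28  d3:26  d4:7  d5:0  d6:0.
Shift N→4, O→4, P→3.
Schedule J@1, K@1, L@1, M@1, N@4, O@4, P@3: d1:14  d2:14  d3:16  d4:17  d5:14  d6:14 — peak 17.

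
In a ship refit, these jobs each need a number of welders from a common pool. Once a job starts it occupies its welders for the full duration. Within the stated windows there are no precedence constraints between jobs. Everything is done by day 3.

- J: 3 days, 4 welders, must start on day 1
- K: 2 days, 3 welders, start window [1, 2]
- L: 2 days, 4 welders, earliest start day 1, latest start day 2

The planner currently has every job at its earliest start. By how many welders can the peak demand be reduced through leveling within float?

0

Early-start peak: d1:11  d2:11  d3:4 ⇒ 11.
Leveled (J@1, K@1, L@1): d1:11  d2:11  d3:4 ⇒ 11.
Reduction 11 − 11 = 0.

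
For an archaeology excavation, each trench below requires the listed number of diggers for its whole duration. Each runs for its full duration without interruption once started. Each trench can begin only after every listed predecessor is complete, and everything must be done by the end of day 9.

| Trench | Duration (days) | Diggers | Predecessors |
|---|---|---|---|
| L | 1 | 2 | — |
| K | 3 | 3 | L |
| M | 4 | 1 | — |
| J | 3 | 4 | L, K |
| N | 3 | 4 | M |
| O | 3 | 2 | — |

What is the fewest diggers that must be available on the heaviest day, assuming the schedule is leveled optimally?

8

Schedule L@1, K@2, M@1, J@5, N@5, O@1: d1:5  d2:6  d3:6  d4:4  d5:8  d6:8  d7:8  d8:0  d9:0 — peak 8.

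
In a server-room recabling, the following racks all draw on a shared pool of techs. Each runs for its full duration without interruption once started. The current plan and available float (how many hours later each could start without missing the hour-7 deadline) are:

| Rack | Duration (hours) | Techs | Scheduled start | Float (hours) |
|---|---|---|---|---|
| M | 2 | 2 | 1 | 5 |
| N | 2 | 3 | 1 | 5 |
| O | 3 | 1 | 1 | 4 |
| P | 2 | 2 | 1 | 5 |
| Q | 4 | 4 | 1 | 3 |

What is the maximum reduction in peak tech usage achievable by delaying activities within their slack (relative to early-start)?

Early-start peak: h1:12  h2:12  h3:5  h4:4  h5:0  h6:0  h7:0 ⇒ 12.
Leveled (M@1, N@1, O@1, P@3, Q@4): h1:6  h2:6  h3:3  h4:6  h5:4  h6:4  h7:4 ⇒ 6.
Reduction 12 − 6 = 6.

6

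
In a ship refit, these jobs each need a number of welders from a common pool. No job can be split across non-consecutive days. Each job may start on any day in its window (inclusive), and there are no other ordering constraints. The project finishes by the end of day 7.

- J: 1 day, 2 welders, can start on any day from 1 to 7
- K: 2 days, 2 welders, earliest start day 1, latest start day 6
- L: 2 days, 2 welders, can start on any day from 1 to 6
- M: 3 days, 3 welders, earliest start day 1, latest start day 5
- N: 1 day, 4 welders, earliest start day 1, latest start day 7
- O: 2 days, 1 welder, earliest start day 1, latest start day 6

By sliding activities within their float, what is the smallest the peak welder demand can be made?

4

Early-start (J@1, K@1, L@1, M@1, N@1, O@1) gives peak 14: d1:14  d2:8  d3:3  d4:0  d5:0  d6:0  d7:0.
Shift L→2, M→4, N→7, O→3.
Schedule J@1, K@1, L@2, M@4, N@7, O@3: d1:4  d2:4  d3:3  d4:4  d5:3  d6:3  d7:4 — peak 4.
Total welder-days = 25 over 7 days ⇒ peak ≥ ⌈25/7⌉ = 4, so 4 is optimal.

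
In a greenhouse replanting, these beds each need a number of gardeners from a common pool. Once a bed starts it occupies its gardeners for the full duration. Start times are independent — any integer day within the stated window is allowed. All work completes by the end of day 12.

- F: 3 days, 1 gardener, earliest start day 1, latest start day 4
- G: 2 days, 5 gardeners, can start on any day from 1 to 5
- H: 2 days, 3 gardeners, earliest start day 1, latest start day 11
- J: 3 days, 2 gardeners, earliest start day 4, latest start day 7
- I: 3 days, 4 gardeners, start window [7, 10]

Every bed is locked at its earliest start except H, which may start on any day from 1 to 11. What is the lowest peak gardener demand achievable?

H@1: d1:9  d2:9  d3:1  d4:2  d5:2  d6:2  d7:4  d8:4  d9:4  d10:0  d11:0  d12:0 → peak 9
H@2: d1:6  d2:9  d3:4  d4:2  d5:2  d6:2  d7:4  d8:4  d9:4  d10:0  d11:0  d12:0 → peak 9
H@3: d1:6  d2:6  d3:4  d4:5  d5:2  d6:2  d7:4  d8:4  d9:4  d10:0  d11:0  d12:0 → peak 6
H@4: d1:6  d2:6  d3:1  d4:5  d5:5  d6:2  d7:4  d8:4  d9:4  d10:0  d11:0  d12:0 → peak 6
H@5: d1:6  d2:6  d3:1  d4:2  d5:5  d6:5  d7:4  d8:4  d9:4  d10:0  d11:0  d12:0 → peak 6
H@6: d1:6  d2:6  d3:1  d4:2  d5:2  d6:5  d7:7  d8:4  d9:4  d10:0  d11:0  d12:0 → peak 7
H@7: d1:6  d2:6  d3:1  d4:2  d5:2  d6:2  d7:7  d8:7  d9:4  d10:0  d11:0  d12:0 → peak 7
H@8: d1:6  d2:6  d3:1  d4:2  d5:2  d6:2  d7:4  d8:7  d9:7  d10:0  d11:0  d12:0 → peak 7
H@9: d1:6  d2:6  d3:1  d4:2  d5:2  d6:2  d7:4  d8:4  d9:7  d10:3  d11:0  d12:0 → peak 7
H@10: d1:6  d2:6  d3:1  d4:2  d5:2  d6:2  d7:4  d8:4  d9:4  d10:3  d11:3  d12:0 → peak 6
H@11: d1:6  d2:6  d3:1  d4:2  d5:2  d6:2  d7:4  d8:4  d9:4  d10:0  d11:3  d12:3 → peak 6
Best is H@3, peak 6.

6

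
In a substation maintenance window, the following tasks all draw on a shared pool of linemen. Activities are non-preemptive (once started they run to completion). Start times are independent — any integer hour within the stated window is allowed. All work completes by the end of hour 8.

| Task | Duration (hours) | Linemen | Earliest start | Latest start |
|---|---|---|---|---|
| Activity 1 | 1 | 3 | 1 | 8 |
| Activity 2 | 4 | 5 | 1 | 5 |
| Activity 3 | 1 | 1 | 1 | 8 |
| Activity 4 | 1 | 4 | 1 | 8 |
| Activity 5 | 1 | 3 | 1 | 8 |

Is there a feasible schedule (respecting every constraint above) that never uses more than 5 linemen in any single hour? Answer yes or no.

Schedule Activity 1@1, Activity 2@2, Activity 3@1, Activity 4@6, Activity 5@7: h1:4  h2:5  h3:5  h4:5  h5:5  h6:4  h7:3  h8:0 — peak 5 ≤ 5.

yes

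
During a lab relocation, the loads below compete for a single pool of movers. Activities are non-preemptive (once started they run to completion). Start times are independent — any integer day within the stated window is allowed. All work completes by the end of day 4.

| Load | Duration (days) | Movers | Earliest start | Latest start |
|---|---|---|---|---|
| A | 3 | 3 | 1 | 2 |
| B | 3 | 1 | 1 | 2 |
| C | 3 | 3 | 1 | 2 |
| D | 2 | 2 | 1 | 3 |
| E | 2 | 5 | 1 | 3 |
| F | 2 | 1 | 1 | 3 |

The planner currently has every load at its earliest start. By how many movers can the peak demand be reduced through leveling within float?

Early-start peak: d1:15  d2:15  d3:7  d4:0 ⇒ 15.
Leveled (A@1, B@1, C@1, D@1, E@3, F@1): d1:10  d2:10  d3:12  d4:5 ⇒ 12.
Reduction 15 − 12 = 3.

3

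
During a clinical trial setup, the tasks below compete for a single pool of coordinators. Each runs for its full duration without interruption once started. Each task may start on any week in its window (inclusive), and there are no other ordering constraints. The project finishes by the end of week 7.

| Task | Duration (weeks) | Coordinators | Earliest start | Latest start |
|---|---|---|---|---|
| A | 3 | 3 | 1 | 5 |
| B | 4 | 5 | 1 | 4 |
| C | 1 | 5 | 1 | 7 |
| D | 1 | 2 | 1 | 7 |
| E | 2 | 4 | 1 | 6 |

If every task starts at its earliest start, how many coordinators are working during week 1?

19

At early start, week 1 has: A, B, C, D, E.
Demand: 3 + 5 + 5 + 2 + 4 = 19.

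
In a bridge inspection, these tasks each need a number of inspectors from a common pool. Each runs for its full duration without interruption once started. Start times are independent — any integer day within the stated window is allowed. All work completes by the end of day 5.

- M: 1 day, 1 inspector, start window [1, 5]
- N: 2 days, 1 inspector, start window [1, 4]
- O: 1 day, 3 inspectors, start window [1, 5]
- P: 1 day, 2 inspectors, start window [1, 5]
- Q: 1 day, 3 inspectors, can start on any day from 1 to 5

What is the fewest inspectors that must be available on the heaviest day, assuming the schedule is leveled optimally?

Early-start (M@1, N@1, O@1, P@1, Q@1) gives peak 10: d1:10  d2:1  d3:0  d4:0  d5:0.
Shift O→3, P→2, Q→4.
Schedule M@1, N@1, O@3, P@2, Q@4: d1:2  d2:3  d3:3  d4:3  d5:0 — peak 3.
Total inspector-days = 11 over 5 days ⇒ peak ≥ ⌈11/5⌉ = 3, so 3 is optimal.

3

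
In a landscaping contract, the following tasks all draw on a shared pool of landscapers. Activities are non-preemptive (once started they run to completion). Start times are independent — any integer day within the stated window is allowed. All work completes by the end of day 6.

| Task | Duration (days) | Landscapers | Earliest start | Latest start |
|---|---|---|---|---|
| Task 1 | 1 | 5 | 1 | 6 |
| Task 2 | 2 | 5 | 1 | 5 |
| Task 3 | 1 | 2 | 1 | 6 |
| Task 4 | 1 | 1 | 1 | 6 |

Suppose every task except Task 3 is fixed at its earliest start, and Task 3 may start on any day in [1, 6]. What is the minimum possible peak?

11

Task 3@1: d1:13  d2:5  d3:0  d4:0  d5:0  d6:0 → peak 13
Task 3@2: d1:11  d2:7  d3:0  d4:0  d5:0  d6:0 → peak 11
Task 3@3: d1:11  d2:5  d3:2  d4:0  d5:0  d6:0 → peak 11
Task 3@4: d1:11  d2:5  d3:0  d4:2  d5:0  d6:0 → peak 11
Task 3@5: d1:11  d2:5  d3:0  d4:0  d5:2  d6:0 → peak 11
Task 3@6: d1:11  d2:5  d3:0  d4:0  d5:0  d6:2 → peak 11
Best is Task 3@2, peak 11.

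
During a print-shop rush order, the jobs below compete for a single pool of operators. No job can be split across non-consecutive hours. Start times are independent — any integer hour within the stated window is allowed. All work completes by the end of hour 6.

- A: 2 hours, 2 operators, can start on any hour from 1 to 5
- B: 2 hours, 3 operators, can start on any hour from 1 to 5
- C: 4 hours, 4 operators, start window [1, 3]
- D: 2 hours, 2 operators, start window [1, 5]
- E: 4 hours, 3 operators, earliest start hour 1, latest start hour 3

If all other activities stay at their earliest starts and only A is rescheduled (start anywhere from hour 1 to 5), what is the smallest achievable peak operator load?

A@1: h1:14  h2:14  h3:7  h4:7  h5:0  h6:0 → peak 14
A@2: h1:12  h2:14  h3:9  h4:7  h5:0  h6:0 → peak 14
A@3: h1:12  h2:12  h3:9  h4:9  h5:0  h6:0 → peak 12
A@4: h1:12  h2:12  h3:7  h4:9  h5:2  h6:0 → peak 12
A@5: h1:12  h2:12  h3:7  h4:7  h5:2  h6:2 → peak 12
Best is A@3, peak 12.

12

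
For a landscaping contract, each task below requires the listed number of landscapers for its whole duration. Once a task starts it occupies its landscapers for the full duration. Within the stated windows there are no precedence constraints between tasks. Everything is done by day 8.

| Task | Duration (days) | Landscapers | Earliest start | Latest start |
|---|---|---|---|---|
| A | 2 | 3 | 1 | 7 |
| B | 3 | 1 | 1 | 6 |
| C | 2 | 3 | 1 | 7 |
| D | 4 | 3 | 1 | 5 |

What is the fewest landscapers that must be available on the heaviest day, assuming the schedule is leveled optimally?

4

Early-start (A@1, B@1, C@1, D@1) gives peak 10: d1:10  d2:10  d3:4  d4:3  d5:0  d6:0  d7:0  d8:0.
Shift C→3, D→5.
Schedule A@1, B@1, C@3, D@5: d1:4  d2:4  d3:4  d4:3  d5:3  d6:3  d7:3  d8:3 — peak 4.
Total landscaper-days = 27 over 8 days ⇒ peak ≥ ⌈27/8⌉ = 4, so 4 is optimal.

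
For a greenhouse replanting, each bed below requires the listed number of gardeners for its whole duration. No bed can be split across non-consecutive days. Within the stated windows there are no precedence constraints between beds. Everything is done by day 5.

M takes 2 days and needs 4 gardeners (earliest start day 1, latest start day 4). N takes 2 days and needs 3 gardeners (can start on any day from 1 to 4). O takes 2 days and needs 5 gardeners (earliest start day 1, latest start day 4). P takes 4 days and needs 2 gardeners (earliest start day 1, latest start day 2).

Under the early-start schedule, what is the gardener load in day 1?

At early start, day 1 has: M, N, O, P.
Demand: 4 + 3 + 5 + 2 = 14.

14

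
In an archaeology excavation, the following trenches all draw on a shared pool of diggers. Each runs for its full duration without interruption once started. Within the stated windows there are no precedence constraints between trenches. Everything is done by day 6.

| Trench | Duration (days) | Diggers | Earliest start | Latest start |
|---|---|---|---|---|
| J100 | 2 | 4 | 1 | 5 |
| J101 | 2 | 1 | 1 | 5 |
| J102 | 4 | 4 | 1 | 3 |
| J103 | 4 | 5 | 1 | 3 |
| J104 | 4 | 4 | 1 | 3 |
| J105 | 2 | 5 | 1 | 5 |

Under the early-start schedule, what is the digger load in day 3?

At early start, day 3 has: J102, J103, J104.
Demand: 4 + 5 + 4 = 13.

13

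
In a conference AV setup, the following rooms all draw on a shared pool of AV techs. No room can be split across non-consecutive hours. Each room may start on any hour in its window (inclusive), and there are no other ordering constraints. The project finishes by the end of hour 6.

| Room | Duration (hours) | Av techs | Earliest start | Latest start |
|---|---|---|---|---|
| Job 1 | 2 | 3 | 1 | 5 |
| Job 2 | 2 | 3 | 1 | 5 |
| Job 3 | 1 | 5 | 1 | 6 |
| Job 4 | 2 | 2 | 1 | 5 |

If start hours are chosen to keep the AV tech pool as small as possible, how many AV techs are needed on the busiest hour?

5

Early-start (Job 1@1, Job 2@1, Job 3@1, Job 4@1) gives peak 13: h1:13  h2:8  h3:0  h4:0  h5:0  h6:0.
Shift Job 2→3, Job 3→5.
Schedule Job 1@1, Job 2@3, Job 3@5, Job 4@1: h1:5  h2:5  h3:3  h4:3  h5:5  h6:0 — peak 5.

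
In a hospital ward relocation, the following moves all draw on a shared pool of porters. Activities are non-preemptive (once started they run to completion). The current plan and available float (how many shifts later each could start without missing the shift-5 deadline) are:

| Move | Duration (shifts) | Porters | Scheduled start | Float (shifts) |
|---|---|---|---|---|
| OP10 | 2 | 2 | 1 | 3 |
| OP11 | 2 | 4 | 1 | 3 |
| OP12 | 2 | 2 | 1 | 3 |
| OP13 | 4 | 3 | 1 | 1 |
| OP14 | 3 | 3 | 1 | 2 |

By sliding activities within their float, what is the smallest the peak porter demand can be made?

Early-start (OP10@1, OP11@1, OP12@1, OP13@1, OP14@1) gives peak 14: s1:14  s2:14  s3:6  s4:3  s5:0.
Shift OP12→3, OP14→3.
Schedule OP10@1, OP11@1, OP12@3, OP13@1, OP14@3: s1:9  s2:9  s3:8  s4:8  s5:3 — peak 9.

9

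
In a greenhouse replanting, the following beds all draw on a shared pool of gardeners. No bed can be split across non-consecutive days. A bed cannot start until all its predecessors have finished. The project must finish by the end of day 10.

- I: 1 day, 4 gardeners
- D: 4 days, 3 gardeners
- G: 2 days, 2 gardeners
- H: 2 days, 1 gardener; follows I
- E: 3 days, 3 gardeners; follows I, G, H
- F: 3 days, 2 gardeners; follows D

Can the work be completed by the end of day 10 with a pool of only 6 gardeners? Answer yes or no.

yes

Schedule I@1, D@2, G@2, H@4, E@6, F@6: d1:4  d2:5  d3:5  d4:4  d5:4  d6:5  d7:5  d8:5  d9:0  d10:0 — peak 5 ≤ 6.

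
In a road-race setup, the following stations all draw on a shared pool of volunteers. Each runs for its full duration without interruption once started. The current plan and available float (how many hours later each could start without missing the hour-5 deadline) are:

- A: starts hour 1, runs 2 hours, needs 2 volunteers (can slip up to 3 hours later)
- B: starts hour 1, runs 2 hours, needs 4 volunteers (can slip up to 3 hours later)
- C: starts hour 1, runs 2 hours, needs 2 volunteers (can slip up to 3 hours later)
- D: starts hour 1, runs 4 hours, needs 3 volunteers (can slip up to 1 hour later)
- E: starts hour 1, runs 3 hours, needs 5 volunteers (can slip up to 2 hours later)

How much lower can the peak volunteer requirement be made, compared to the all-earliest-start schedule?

6

Early-start peak: h1:16  h2:16  h3:8  h4:3  h5:0 ⇒ 16.
Leveled (A@1, B@1, C@3, D@1, E@3): h1:9  h2:9  h3:10  h4:10  h5:5 ⇒ 10.
Reduction 16 − 10 = 6.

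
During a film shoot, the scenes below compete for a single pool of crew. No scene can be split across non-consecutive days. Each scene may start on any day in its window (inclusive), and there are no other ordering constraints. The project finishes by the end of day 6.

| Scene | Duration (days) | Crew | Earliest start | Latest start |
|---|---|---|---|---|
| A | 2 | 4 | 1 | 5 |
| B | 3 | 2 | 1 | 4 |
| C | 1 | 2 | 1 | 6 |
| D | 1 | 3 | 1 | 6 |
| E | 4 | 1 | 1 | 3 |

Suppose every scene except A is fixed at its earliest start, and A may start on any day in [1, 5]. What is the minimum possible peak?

A@1: d1:12  d2:7  d3:3  d4:1  d5:0  d6:0 → peak 12
A@2: d1:8  d2:7  d3:7  d4:1  d5:0  d6:0 → peak 8
A@3: d1:8  d2:3  d3:7  d4:5  d5:0  d6:0 → peak 8
A@4: d1:8  d2:3  d3:3  d4:5  d5:4  d6:0 → peak 8
A@5: d1:8  d2:3  d3:3  d4:1  d5:4  d6:4 → peak 8
Best is A@2, peak 8.

8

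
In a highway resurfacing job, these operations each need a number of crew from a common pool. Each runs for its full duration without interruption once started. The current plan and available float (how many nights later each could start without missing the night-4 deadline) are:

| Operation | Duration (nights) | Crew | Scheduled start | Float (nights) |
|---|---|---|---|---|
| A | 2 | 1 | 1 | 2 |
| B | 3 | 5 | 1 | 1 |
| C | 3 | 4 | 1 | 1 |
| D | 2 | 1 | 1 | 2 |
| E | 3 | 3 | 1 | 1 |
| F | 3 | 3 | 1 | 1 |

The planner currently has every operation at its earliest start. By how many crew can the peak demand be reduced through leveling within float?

Early-start peak: n1:17  n2:17  n3:15  n4:0 ⇒ 17.
Leveled (A@1, B@1, C@1, D@3, E@1, F@1): n1:16  n2:16  n3:16  n4:1 ⇒ 16.
Reduction 17 − 16 = 1.

1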